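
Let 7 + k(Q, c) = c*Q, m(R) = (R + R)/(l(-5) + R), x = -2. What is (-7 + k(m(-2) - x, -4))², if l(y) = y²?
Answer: 240100/529 ≈ 453.88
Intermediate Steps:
m(R) = 2*R/(25 + R) (m(R) = (R + R)/((-5)² + R) = (2*R)/(25 + R) = 2*R/(25 + R))
k(Q, c) = -7 + Q*c (k(Q, c) = -7 + c*Q = -7 + Q*c)
(-7 + k(m(-2) - x, -4))² = (-7 + (-7 + (2*(-2)/(25 - 2) - 1*(-2))*(-4)))² = (-7 + (-7 + (2*(-2)/23 + 2)*(-4)))² = (-7 + (-7 + (2*(-2)*(1/23) + 2)*(-4)))² = (-7 + (-7 + (-4/23 + 2)*(-4)))² = (-7 + (-7 + (42/23)*(-4)))² = (-7 + (-7 - 168/23))² = (-7 - 329/23)² = (-490/23)² = 240100/529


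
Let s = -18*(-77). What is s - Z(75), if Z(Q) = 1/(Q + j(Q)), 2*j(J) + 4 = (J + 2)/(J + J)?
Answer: 30459822/21977 ≈ 1386.0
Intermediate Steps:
j(J) = -2 + (2 + J)/(4*J) (j(J) = -2 + ((J + 2)/(J + J))/2 = -2 + ((2 + J)/((2*J)))/2 = -2 + ((2 + J)*(1/(2*J)))/2 = -2 + ((2 + J)/(2*J))/2 = -2 + (2 + J)/(4*J))
s = 1386
Z(Q) = 1/(Q + (2 - 7*Q)/(4*Q))
s - Z(75) = 1386 - 4*75/(2 - 7*75 + 4*75²) = 1386 - 4*75/(2 - 525 + 4*5625) = 1386 - 4*75/(2 - 525 + 22500) = 1386 - 4*75/21977 = 1386 - 1*300/21977 = 1386 - 300/21977 = 30459822/21977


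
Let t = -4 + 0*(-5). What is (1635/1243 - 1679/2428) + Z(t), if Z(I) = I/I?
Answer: 4900787/3018004 ≈ 1.6238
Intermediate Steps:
t = -4 (t = -4 + 0 = -4)
Z(I) = 1
(1635/1243 - 1679/2428) + Z(t) = (1635/1243 - 1679/2428) + 1 = 1882783/3018004 + 1 = 4900787/3018004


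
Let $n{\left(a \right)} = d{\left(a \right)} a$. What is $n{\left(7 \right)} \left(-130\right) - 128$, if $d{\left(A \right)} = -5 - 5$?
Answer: $8972$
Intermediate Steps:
$d{\left(A \right)} = -10$ ($d{\left(A \right)} = -5 - 5 = -10$)
$n{\left(a \right)} = - 10 a$
$n{\left(7 \right)} \left(-130\right) - 128 = \left(-10\right) 7 \left(-130\right) - 128 = \left(-70\right) \left(-130\right) - 128 = 9100 - 128 = 8972$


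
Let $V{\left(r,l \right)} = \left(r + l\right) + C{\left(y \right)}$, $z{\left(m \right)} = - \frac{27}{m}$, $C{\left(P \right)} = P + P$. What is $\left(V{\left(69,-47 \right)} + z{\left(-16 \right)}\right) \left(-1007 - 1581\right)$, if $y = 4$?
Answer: $- \frac{328029}{4} \approx -82007.0$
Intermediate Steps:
$C{\left(P \right)} = 2 P$
$V{\left(r,l \right)} = 8 + l + r$ ($V{\left(r,l \right)} = \left(r + l\right) + 2 \cdot 4 = \left(l + r\right) + 8 = 8 + l + r$)
$\left(V{\left(69,-47 \right)} + z{\left(-16 \right)}\right) \left(-1007 - 1581\right) = \left(\left(8 - 47 + 69\right) - \frac{27}{-16}\right) \left(-1007 - 1581\right) = \left(30 - - \frac{27}{16}\right) \left(-2588\right) = \left(30 + \frac{27}{16}\right) \left(-2588\right) = \frac{507}{16} \left(-2588\right) = - \frac{328029}{4}$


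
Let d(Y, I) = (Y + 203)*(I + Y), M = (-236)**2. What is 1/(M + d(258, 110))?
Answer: 1/225344 ≈ 4.4377e-6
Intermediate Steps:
M = 55696
d(Y, I) = (203 + Y)*(I + Y)
1/(M + d(258, 110)) = 1/(55696 + (258**2 + 203*110 + 203*258 + 110*258)) = 1/(55696 + (66564 + 22330 + 52374 + 28380)) = 1/(55696 + 169648) = 1/225344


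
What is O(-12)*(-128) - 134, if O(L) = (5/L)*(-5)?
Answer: -1202/3 ≈ -400.67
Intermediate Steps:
O(L) = -25/L
O(-12)*(-128) - 134 = -25/(-12)*(-128) - 134 = -25*(-1/12)*(-128) - 134 = (25/12)*(-128) - 134 = -800/3 - 134 = -1202/3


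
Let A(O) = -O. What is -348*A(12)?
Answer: 4176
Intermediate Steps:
-348*A(12) = -(-348)*12 = -348*(-12) = 4176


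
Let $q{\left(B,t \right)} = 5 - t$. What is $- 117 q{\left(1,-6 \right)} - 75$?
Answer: $-1362$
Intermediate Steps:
$- 117 q{\left(1,-6 \right)} - 75 = - 117 \left(5 - -6\right) - 75 = - 117 \left(5 + 6\right) - 75 = \left(-117\right) 11 - 75 = -1287 - 75 = -1362$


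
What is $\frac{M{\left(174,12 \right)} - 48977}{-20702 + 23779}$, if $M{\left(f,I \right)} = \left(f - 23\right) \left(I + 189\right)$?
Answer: $- \frac{18626}{3077} \approx -6.0533$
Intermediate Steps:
$M{\left(f,I \right)} = \left(-23 + f\right) \left(189 + I\right)$
$\frac{M{\left(174,12 \right)} - 48977}{-20702 + 23779} = \frac{\left(-4347 - 276 + 189 \cdot 174 + 12 \cdot 174\right) - 48977}{-20702 + 23779} = \frac{\left(-4347 - 276 + 32886 + 2088\right) - 48977}{3077} = \left(30351 - 48977\right) \frac{1}{3077} = \left(-18626\right) \frac{1}{3077} = - \frac{18626}{3077}$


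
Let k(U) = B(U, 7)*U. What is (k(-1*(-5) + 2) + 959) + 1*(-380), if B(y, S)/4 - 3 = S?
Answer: 859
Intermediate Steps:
B(y, S) = 12 + 4*S
k(U) = 40*U (k(U) = (12 + 4*7)*U = (12 + 28)*U = 40*U)
(k(-1*(-5) + 2) + 959) + 1*(-380) = (40*(-1*(-5) + 2) + 959) + 1*(-380) = (40*(5 + 2) + 959) - 380 = (40*7 + 959) - 380 = (280 + 959) - 380 = 1239 - 380 = 859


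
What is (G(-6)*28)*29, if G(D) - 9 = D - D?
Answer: 7308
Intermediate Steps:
G(D) = 9 (G(D) = 9 + (D - D) = 9 + 0 = 9)
(G(-6)*28)*29 = (9*28)*29 = 252*29 = 7308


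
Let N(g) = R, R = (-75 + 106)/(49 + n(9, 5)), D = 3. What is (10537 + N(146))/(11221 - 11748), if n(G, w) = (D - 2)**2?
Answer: -30993/1550 ≈ -19.995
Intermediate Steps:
n(G, w) = 1 (n(G, w) = (3 - 2)**2 = 1**2 = 1)
R = 31/50 (R = (-75 + 106)/(49 + 1) = 31/50 ≈ 0.62000)
N(g) = 31/50
(10537 + N(146))/(11221 - 11748) = (10537 + 31/50)/(11221 - 11748) = (526881/50)/(-527) = (526881/50)*(-1/527) = -30993/1550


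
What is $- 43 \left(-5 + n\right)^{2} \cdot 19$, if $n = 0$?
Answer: $-20425$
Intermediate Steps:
$- 43 \left(-5 + n\right)^{2} \cdot 19 = - 43 \left(-5 + 0\right)^{2} \cdot 19 = - 43 \left(-5\right)^{2} \cdot 19 = \left(-43\right) 25 \cdot 19 = \left(-1075\right) 19 = -20425$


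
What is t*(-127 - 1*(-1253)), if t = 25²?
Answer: 703750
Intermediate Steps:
t = 625
t*(-127 - 1*(-1253)) = 625*(-127 - 1*(-1253)) = 625*(-127 + 1253) = 625*1126 = 703750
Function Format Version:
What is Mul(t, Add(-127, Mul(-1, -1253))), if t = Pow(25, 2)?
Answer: 703750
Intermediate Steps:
t = 625
Mul(t, Add(-127, Mul(-1, -1253))) = Mul(625, Add(-127, Mul(-1, -1253))) = Mul(625, Add(-127, 1253)) = Mul(625, 1126) = 703750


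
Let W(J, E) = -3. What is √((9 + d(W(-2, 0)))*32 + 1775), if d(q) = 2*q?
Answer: √1871 ≈ 43.255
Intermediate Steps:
√((9 + d(W(-2, 0)))*32 + 1775) = √((9 + 2*(-3))*32 + 1775) = √((9 - 6)*32 + 1775) = √(3*32 + 1775) = √(96 + 1775) = √1871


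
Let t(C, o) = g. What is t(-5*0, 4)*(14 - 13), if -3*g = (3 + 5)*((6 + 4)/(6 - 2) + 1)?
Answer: -28/3 ≈ -9.3333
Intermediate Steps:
g = -28/3 (g = -(3 + 5)*((6 + 4)/(6 - 2) + 1)/3 = -8*(10/4 + 1)/3 = -8*(10*(¼) + 1)/3 = -8*(5/2 + 1)/3 = -8*7/(3*2) = -⅓*28 = -28/3 ≈ -9.3333)
t(C, o) = -28/3
t(-5*0, 4)*(14 - 13) = -28*(14 - 13)/3 = -28/3*1 = -28/3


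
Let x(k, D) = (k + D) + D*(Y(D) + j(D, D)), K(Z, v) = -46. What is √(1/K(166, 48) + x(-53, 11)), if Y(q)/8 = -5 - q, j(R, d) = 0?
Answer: I*√3068246/46 ≈ 38.079*I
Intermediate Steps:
Y(q) = -40 - 8*q (Y(q) = 8*(-5 - q) = -40 - 8*q)
x(k, D) = D + k + D*(-40 - 8*D) (x(k, D) = (k + D) + D*((-40 - 8*D) + 0) = (D + k) + D*(-40 - 8*D) = D + k + D*(-40 - 8*D))
√(1/K(166, 48) + x(-53, 11)) = √(1/(-46) + (11 - 53 - 8*11*(5 + 11))) = √(-1/46 + (11 - 53 - 8*11*16)) = √(-1/46 + (11 - 53 - 1408)) = √(-1/46 - 1450) = √(-66701/46) = I*√3068246/46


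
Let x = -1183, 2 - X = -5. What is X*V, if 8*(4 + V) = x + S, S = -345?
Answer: -1365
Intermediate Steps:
X = 7 (X = 2 - 1*(-5) = 2 + 5 = 7)
V = -195 (V = -4 + (-1183 - 345)/8 = -4 + (1/8)*(-1528) = -4 - 191 = -195)
X*V = 7*(-195) = -1365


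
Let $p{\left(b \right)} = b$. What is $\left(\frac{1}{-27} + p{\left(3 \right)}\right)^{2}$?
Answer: $\frac{6400}{729} \approx 8.7791$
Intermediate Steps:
$\left(\frac{1}{-27} + p{\left(3 \right)}\right)^{2} = \left(\frac{1}{-27} + 3\right)^{2} = \left(- \frac{1}{27} + 3\right)^{2} = \left(\frac{80}{27}\right)^{2} = \frac{6400}{729}$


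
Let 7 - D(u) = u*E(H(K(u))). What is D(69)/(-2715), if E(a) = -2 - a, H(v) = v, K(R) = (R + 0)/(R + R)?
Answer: -359/5430 ≈ -0.066114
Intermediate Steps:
K(R) = ½ (K(R) = R/((2*R)) = R*(1/(2*R)) = ½)
D(u) = 7 + 5*u/2 (D(u) = 7 - u*(-2 - 1*½) = 7 - u*(-2 - ½) = 7 - u*(-5)/2 = 7 - (-5)*u/2 = 7 + 5*u/2)
D(69)/(-2715) = (7 + (5/2)*69)/(-2715) = (7 + 345/2)*(-1/2715) = (359/2)*(-1/2715) = -359/5430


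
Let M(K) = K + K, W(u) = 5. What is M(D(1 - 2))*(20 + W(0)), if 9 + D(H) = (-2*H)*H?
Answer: -550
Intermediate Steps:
D(H) = -9 - 2*H² (D(H) = -9 + (-2*H)*H = -9 - 2*H²)
M(K) = 2*K
M(D(1 - 2))*(20 + W(0)) = (2*(-9 - 2*(1 - 2)²))*(20 + 5) = (2*(-9 - 2*(-1)²))*25 = (2*(-9 - 2*1))*25 = (2*(-9 - 2))*25 = (2*(-11))*25 = -22*25 = -550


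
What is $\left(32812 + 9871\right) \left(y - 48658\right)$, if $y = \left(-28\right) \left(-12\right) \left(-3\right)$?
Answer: $-2119893878$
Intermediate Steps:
$y = -1008$ ($y = 336 \left(-3\right) = -1008$)
$\left(32812 + 9871\right) \left(y - 48658\right) = \left(32812 + 9871\right) \left(-1008 - 48658\right) = 42683 \left(-49666\right) = -2119893878$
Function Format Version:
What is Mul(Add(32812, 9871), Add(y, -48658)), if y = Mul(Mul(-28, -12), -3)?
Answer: -2119893878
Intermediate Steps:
y = -1008 (y = Mul(336, -3) = -1008)
Mul(Add(32812, 9871), Add(y, -48658)) = Mul(Add(32812, 9871), Add(-1008, -48658)) = Mul(42683, -49666) = -2119893878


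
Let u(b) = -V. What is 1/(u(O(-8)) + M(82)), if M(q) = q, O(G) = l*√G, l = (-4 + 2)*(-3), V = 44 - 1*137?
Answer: 1/175 ≈ 0.0057143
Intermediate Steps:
V = -93 (V = 44 - 137 = -93)
l = 6 (l = -2*(-3) = 6)
O(G) = 6*√G
u(b) = 93 (u(b) = -1*(-93) = 93)
1/(u(O(-8)) + M(82)) = 1/(93 + 82) = 1/175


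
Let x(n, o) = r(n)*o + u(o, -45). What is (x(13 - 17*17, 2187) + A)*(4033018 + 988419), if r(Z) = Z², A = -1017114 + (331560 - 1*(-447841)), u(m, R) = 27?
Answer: 835362372727762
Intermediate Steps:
A = -237713 (A = -1017114 + (331560 + 447841) = -1017114 + 779401 = -237713)
x(n, o) = 27 + o*n² (x(n, o) = n²*o + 27 = o*n² + 27 = 27 + o*n²)
(x(13 - 17*17, 2187) + A)*(4033018 + 988419) = ((27 + 2187*(13 - 17*17)²) - 237713)*(4033018 + 988419) = ((27 + 2187*(13 - 289)²) - 237713)*5021437 = ((27 + 2187*(-276)²) - 237713)*5021437 = ((27 + 2187*76176) - 237713)*5021437 = ((27 + 166596912) - 237713)*5021437 = (166596939 - 237713)*5021437 = 166359226*5021437 = 835362372727762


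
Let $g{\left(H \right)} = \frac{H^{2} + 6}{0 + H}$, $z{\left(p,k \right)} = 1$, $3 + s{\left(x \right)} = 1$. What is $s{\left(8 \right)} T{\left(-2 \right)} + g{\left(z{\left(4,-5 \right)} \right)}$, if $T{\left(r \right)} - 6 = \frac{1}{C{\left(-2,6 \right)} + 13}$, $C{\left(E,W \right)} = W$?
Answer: $- \frac{97}{19} \approx -5.1053$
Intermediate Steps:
$s{\left(x \right)} = -2$ ($s{\left(x \right)} = -3 + 1 = -2$)
$g{\left(H \right)} = \frac{6 + H^{2}}{H}$
$T{\left(r \right)} = \frac{115}{19}$ ($T{\left(r \right)} = 6 + \frac{1}{6 + 13} = 6 + \frac{1}{19} = \frac{115}{19}$)
$s{\left(8 \right)} T{\left(-2 \right)} + g{\left(z{\left(4,-5 \right)} \right)} = \left(-2\right) \frac{115}{19} + \left(1 + \frac{6}{1}\right) = - \frac{230}{19} + \left(1 + 6 \cdot 1\right) = - \frac{230}{19} + \left(1 + 6\right) = - \frac{230}{19} + 7 = - \frac{97}{19}$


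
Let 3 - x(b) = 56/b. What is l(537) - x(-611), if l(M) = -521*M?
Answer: -170945636/611 ≈ -2.7978e+5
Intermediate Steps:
x(b) = 3 - 56/b
l(537) - x(-611) = -521*537 - (3 - 56/(-611)) = -279777 - (3 - 56*(-1/611)) = -279777 - (3 + 56/611) = -279777 - 1*1889/611 = -279777 - 1889/611 = -170945636/611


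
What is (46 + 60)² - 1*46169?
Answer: -34933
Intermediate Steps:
(46 + 60)² - 1*46169 = 106² - 46169 = 11236 - 46169 = -34933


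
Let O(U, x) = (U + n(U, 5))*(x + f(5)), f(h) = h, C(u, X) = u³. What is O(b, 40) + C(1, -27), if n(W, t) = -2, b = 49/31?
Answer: -554/31 ≈ -17.871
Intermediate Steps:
b = 49/31 (b = 49*(1/31) = 49/31 ≈ 1.5806)
O(U, x) = (-2 + U)*(5 + x) (O(U, x) = (U - 2)*(x + 5) = (-2 + U)*(5 + x))
O(b, 40) + C(1, -27) = (-10 - 2*40 + 5*(49/31) + (49/31)*40) + 1³ = (-10 - 80 + 245/31 + 1960/31) + 1 = -585/31 + 1 = -554/31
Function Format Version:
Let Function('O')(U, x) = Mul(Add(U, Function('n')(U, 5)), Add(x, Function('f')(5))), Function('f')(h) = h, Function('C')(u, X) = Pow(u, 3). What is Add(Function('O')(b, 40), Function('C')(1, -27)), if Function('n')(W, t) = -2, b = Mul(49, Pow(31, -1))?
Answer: Rational(-554, 31) ≈ -17.871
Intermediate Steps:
b = Rational(49, 31) (b = Mul(49, Rational(1, 31)) = Rational(49, 31) ≈ 1.5806)
Function('O')(U, x) = Mul(Add(-2, U), Add(5, x)) (Function('O')(U, x) = Mul(Add(U, -2), Add(x, 5)) = Mul(Add(-2, U), Add(5, x)))
Add(Function('O')(b, 40), Function('C')(1, -27)) = Add(Add(-10, Mul(-2, 40), Mul(5, Rational(49, 31)), Mul(Rational(49, 31), 40)), Pow(1, 3)) = Add(Add(-10, -80, Rational(245, 31), Rational(1960, 31)), 1) = Add(Rational(-585, 31), 1) = Rational(-554, 31)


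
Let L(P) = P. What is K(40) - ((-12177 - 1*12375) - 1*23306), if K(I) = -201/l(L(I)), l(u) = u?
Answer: 1914119/40 ≈ 47853.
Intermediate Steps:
K(I) = -201/I
K(40) - ((-12177 - 1*12375) - 1*23306) = -201/40 - ((-12177 - 1*12375) - 1*23306) = -201*1/40 - ((-12177 - 12375) - 23306) = -201/40 - (-24552 - 23306) = -201/40 - 1*(-47858) = -201/40 + 47858 = 1914119/40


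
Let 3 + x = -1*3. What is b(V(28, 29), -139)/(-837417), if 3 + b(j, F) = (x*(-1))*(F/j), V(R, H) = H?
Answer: 307/8095031 ≈ 3.7925e-5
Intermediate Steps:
x = -6 (x = -3 - 1*3 = -3 - 3 = -6)
b(j, F) = -3 + 6*F/j (b(j, F) = -3 + (-6*(-1))*(F/j) = -3 + 6*(F/j) = -3 + 6*F/j)
b(V(28, 29), -139)/(-837417) = (-3 + 6*(-139)/29)/(-837417) = (-3 + 6*(-139)*(1/29))*(-1/837417) = (-3 - 834/29)*(-1/837417) = -921/29*(-1/837417) = 307/8095031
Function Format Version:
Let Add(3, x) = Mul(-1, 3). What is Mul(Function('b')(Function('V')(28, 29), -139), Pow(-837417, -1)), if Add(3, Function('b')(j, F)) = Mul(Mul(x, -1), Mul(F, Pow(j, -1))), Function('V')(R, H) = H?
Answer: Rational(307, 8095031) ≈ 3.7925e-5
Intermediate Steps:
x = -6 (x = Add(-3, Mul(-1, 3)) = Add(-3, -3) = -6)
Function('b')(j, F) = Add(-3, Mul(6, F, Pow(j, -1))) (Function('b')(j, F) = Add(-3, Mul(Mul(-6, -1), Mul(F, Pow(j, -1)))) = Add(-3, Mul(6, Mul(F, Pow(j, -1)))) = Add(-3, Mul(6, F, Pow(j, -1))))
Mul(Function('b')(Function('V')(28, 29), -139), Pow(-837417, -1)) = Mul(Add(-3, Mul(6, -139, Pow(29, -1))), Pow(-837417, -1)) = Mul(Add(-3, Mul(6, -139, Rational(1, 29))), Rational(-1, 837417)) = Mul(Add(-3, Rational(-834, 29)), Rational(-1, 837417)) = Mul(Rational(-921, 29), Rational(-1, 837417)) = Rational(307, 8095031)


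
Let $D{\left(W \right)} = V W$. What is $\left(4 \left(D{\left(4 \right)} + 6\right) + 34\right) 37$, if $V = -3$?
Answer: $370$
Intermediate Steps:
$D{\left(W \right)} = - 3 W$
$\left(4 \left(D{\left(4 \right)} + 6\right) + 34\right) 37 = \left(4 \left(\left(-3\right) 4 + 6\right) + 34\right) 37 = \left(4 \left(-12 + 6\right) + 34\right) 37 = \left(4 \left(-6\right) + 34\right) 37 = \left(-24 + 34\right) 37 = 10 \cdot 37 = 370$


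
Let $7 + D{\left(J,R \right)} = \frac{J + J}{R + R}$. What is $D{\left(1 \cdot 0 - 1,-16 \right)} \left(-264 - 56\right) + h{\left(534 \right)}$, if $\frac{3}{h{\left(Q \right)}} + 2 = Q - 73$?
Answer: $\frac{339661}{153} \approx 2220.0$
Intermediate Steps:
$D{\left(J,R \right)} = -7 + \frac{J}{R}$ ($D{\left(J,R \right)} = -7 + \frac{J + J}{R + R} = -7 + \frac{2 J}{2 R} = -7 + 2 J \frac{1}{2 R} = -7 + \frac{J}{R}$)
$h{\left(Q \right)} = \frac{3}{-75 + Q}$ ($h{\left(Q \right)} = \frac{3}{-2 + \left(Q - 73\right)} = \frac{3}{-2 + \left(-73 + Q\right)} = \frac{3}{-75 + Q}$)
$D{\left(1 \cdot 0 - 1,-16 \right)} \left(-264 - 56\right) + h{\left(534 \right)} = \left(-7 + \frac{1 \cdot 0 - 1}{-16}\right) \left(-264 - 56\right) + \frac{3}{-75 + 534} = \left(-7 + \left(0 - 1\right) \left(- \frac{1}{16}\right)\right) \left(-320\right) + \frac{3}{459} = \left(-7 - - \frac{1}{16}\right) \left(-320\right) + 3 \cdot \frac{1}{459} = \left(-7 + \frac{1}{16}\right) \left(-320\right) + \frac{1}{153} = \left(- \frac{111}{16}\right) \left(-320\right) + \frac{1}{153} = 2220 + \frac{1}{153} = \frac{339661}{153}$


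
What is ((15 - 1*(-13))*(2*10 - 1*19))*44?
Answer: 1232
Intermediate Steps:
((15 - 1*(-13))*(2*10 - 1*19))*44 = ((15 + 13)*(20 - 19))*44 = (28*1)*44 = 28*44 = 1232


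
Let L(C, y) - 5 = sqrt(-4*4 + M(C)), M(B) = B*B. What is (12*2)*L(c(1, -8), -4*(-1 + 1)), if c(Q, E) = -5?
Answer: 192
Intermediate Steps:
M(B) = B**2
L(C, y) = 5 + sqrt(-16 + C**2) (L(C, y) = 5 + sqrt(-4*4 + C**2) = 5 + sqrt(-16 + C**2))
(12*2)*L(c(1, -8), -4*(-1 + 1)) = (12*2)*(5 + sqrt(-16 + (-5)**2)) = 24*(5 + sqrt(-16 + 25)) = 24*(5 + sqrt(9)) = 24*(5 + 3) = 24*8 = 192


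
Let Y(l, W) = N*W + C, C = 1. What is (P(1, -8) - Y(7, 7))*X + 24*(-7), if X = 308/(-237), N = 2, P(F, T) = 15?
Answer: -168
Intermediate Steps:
Y(l, W) = 1 + 2*W (Y(l, W) = 2*W + 1 = 1 + 2*W)
X = -308/237 (X = 308*(-1/237) = -308/237 ≈ -1.2996)
(P(1, -8) - Y(7, 7))*X + 24*(-7) = (15 - (1 + 2*7))*(-308/237) + 24*(-7) = (15 - (1 + 14))*(-308/237) - 168 = (15 - 1*15)*(-308/237) - 168 = (15 - 15)*(-308/237) - 168 = 0*(-308/237) - 168 = 0 - 168 = -168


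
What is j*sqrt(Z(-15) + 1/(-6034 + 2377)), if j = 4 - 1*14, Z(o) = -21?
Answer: -10*I*sqrt(280850286)/3657 ≈ -45.826*I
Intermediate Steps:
j = -10 (j = 4 - 14 = -10)
j*sqrt(Z(-15) + 1/(-6034 + 2377)) = -10*sqrt(-21 + 1/(-6034 + 2377)) = -10*sqrt(-21 + 1/(-3657)) = -10*sqrt(-21 - 1/3657) = -10*I*sqrt(280850286)/3657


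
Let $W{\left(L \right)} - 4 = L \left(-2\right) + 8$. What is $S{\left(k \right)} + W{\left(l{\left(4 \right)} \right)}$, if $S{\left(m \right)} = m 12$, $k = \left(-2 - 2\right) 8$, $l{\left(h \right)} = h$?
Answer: $-380$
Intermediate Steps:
$W{\left(L \right)} = 12 - 2 L$ ($W{\left(L \right)} = 4 + \left(L \left(-2\right) + 8\right) = 4 - \left(-8 + 2 L\right) = 12 - 2 L$)
$k = -32$ ($k = \left(-4\right) 8 = -32$)
$S{\left(m \right)} = 12 m$
$S{\left(k \right)} + W{\left(l{\left(4 \right)} \right)} = 12 \left(-32\right) + \left(12 - 8\right) = -384 + \left(12 - 8\right) = -384 + 4 = -380$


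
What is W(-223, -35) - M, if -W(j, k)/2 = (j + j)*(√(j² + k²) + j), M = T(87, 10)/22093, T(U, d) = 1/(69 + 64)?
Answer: -584488608005/2938369 + 892*√50954 ≈ 2435.1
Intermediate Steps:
T(U, d) = 1/133
M = 1/2938369 (M = (1/133)/22093 = (1/133)*(1/22093) = 1/2938369 ≈ 3.4032e-7)
W(j, k) = -4*j*(j + √(j² + k²)) (W(j, k) = -2*(j + j)*(√(j² + k²) + j) = -2*2*j*(j + √(j² + k²)) = -4*j*(j + √(j² + k²)))
W(-223, -35) - M = -4*(-223)*(-223 + √((-223)² + (-35)²)) - 1*1/2938369 = -4*(-223)*(-223 + √(49729 + 1225)) - 1/2938369 = -4*(-223)*(-223 + √50954) - 1/2938369 = (-198916 + 892*√50954) - 1/2938369 = -584488608005/2938369 + 892*√50954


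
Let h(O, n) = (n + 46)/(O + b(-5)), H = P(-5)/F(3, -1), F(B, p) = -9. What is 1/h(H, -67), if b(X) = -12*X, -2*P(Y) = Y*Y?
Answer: -1105/378 ≈ -2.9233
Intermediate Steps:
P(Y) = -Y**2/2 (P(Y) = -Y*Y/2 = -Y**2/2)
H = 25/18 (H = -1/2*(-5)**2/(-9) = -1/2*25*(-1/9) = -25/2*(-1/9) = 25/18 ≈ 1.3889)
h(O, n) = (46 + n)/(60 + O) (h(O, n) = (n + 46)/(O - 12*(-5)) = (46 + n)/(O + 60) = (46 + n)/(60 + O))
1/h(H, -67) = 1/((46 - 67)/(60 + 25/18)) = 1/(-21/(1105/18)) = 1/((18/1105)*(-21)) = 1/(-378/1105) = -1105/378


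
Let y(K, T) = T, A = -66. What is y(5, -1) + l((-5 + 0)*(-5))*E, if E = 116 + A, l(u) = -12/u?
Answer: -25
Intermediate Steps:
E = 50 (E = 116 - 66 = 50)
y(5, -1) + l((-5 + 0)*(-5))*E = -1 - 12*(-1/(5*(-5 + 0)))*50 = -1 - 12/((-5*(-5)))*50 = -1 - 12/25*50 = -1 - 24 = -25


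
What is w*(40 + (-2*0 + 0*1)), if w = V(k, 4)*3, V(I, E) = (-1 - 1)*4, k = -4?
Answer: -960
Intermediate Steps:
V(I, E) = -8 (V(I, E) = -2*4 = -8)
w = -24 (w = -8*3 = -24)
w*(40 + (-2*0 + 0*1)) = -24*(40 + (-2*0 + 0*1)) = -24*(40 + (0 + 0)) = -24*(40 + 0) = -24*40 = -960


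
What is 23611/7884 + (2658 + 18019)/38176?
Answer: 266097751/75244896 ≈ 3.5364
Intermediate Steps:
23611/7884 + (2658 + 18019)/38176 = 23611*(1/7884) + 20677*(1/38176) = 23611/7884 + 20677/38176 = 266097751/75244896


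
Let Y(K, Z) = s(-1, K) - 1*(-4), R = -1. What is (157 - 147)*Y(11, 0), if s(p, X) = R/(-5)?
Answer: 42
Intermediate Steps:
s(p, X) = ⅕ (s(p, X) = -1/(-5) = -1*(-⅕) = ⅕)
Y(K, Z) = 21/5 (Y(K, Z) = ⅕ - 1*(-4) = ⅕ + 4 = 21/5)
(157 - 147)*Y(11, 0) = (157 - 147)*(21/5) = 10*(21/5) = 42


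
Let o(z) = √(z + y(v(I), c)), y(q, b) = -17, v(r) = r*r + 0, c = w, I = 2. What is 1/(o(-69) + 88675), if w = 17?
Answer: 88675/7863255711 - I*√86/7863255711 ≈ 1.1277e-5 - 1.1794e-9*I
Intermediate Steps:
c = 17
v(r) = r² (v(r) = r² + 0 = r²)
o(z) = √(-17 + z) (o(z) = √(z - 17) = √(-17 + z))
1/(o(-69) + 88675) = 1/(√(-17 - 69) + 88675) = 1/(√(-86) + 88675) = 1/(I*√86 + 88675) = 1/(88675 + I*√86)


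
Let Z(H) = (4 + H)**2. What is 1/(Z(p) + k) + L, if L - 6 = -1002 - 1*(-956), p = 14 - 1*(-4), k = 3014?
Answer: -139919/3498 ≈ -40.000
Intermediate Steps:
p = 18 (p = 14 + 4 = 18)
L = -40 (L = 6 + (-1002 - 1*(-956)) = 6 + (-1002 + 956) = 6 - 46 = -40)
1/(Z(p) + k) + L = 1/((4 + 18)**2 + 3014) - 40 = 1/(22**2 + 3014) - 40 = 1/(484 + 3014) - 40 = 1/3498 - 40 = -139919/3498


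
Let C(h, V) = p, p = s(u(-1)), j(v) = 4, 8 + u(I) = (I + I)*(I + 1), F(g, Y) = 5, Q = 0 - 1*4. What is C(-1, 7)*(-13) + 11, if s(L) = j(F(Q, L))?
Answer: -41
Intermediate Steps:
Q = -4 (Q = 0 - 4 = -4)
u(I) = -8 + 2*I*(1 + I) (u(I) = -8 + (I + I)*(I + 1) = -8 + (2*I)*(1 + I) = -8 + 2*I*(1 + I))
s(L) = 4
p = 4
C(h, V) = 4
C(-1, 7)*(-13) + 11 = 4*(-13) + 11 = -52 + 11 = -41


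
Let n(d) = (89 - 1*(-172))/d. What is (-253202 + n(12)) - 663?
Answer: -1015373/4 ≈ -2.5384e+5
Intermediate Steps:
n(d) = 261/d (n(d) = (89 + 172)/d = 261/d)
(-253202 + n(12)) - 663 = (-253202 + 261/12) - 663 = (-253202 + 261*(1/12)) - 663 = (-253202 + 87/4) - 663 = -1012721/4 - 663 = -1015373/4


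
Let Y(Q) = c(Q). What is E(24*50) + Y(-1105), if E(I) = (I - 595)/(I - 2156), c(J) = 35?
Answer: 32855/956 ≈ 34.367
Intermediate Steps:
Y(Q) = 35
E(I) = (-595 + I)/(-2156 + I)
E(24*50) + Y(-1105) = (-595 + 24*50)/(-2156 + 24*50) + 35 = (-595 + 1200)/(-2156 + 1200) + 35 = 605/(-956) + 35 = -1/956*605 + 35 = -605/956 + 35 = 32855/956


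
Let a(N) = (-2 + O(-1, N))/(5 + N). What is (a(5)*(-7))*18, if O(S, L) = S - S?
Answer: 126/5 ≈ 25.200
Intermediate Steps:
O(S, L) = 0
a(N) = -2/(5 + N) (a(N) = (-2 + 0)/(5 + N) = -2/(5 + N))
(a(5)*(-7))*18 = (-2/(5 + 5)*(-7))*18 = (-2/10*(-7))*18 = (-2*⅒*(-7))*18 = -⅕*(-7)*18 = (7/5)*18 = 126/5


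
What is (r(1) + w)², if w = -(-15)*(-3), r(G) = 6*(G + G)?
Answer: 1089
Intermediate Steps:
r(G) = 12*G (r(G) = 6*(2*G) = 12*G)
w = -45 (w = -15*3 = -45)
(r(1) + w)² = (12*1 - 45)² = (12 - 45)² = (-33)² = 1089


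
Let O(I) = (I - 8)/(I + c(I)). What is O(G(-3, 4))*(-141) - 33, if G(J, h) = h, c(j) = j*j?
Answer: -24/5 ≈ -4.8000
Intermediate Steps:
c(j) = j²
O(I) = (-8 + I)/(I + I²) (O(I) = (I - 8)/(I + I²) = (-8 + I)/(I + I²))
O(G(-3, 4))*(-141) - 33 = ((-8 + 4)/(4*(1 + 4)))*(-141) - 33 = ((¼)*(-4)/5)*(-141) - 33 = ((¼)*(⅕)*(-4))*(-141) - 33 = -⅕*(-141) - 33 = 141/5 - 33 = -24/5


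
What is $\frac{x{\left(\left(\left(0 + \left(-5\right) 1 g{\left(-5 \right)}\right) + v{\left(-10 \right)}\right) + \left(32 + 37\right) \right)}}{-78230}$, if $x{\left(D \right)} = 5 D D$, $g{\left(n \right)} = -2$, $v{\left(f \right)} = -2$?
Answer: $- \frac{5929}{15646} \approx -0.37895$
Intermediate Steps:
$x{\left(D \right)} = 5 D^{2}$
$\frac{x{\left(\left(\left(0 + \left(-5\right) 1 g{\left(-5 \right)}\right) + v{\left(-10 \right)}\right) + \left(32 + 37\right) \right)}}{-78230} = \frac{5 \left(\left(\left(0 + \left(-5\right) 1 \left(-2\right)\right) - 2\right) + \left(32 + 37\right)\right)^{2}}{-78230} = 5 \left(\left(\left(0 - -10\right) - 2\right) + 69\right)^{2} \left(- \frac{1}{78230}\right) = 5 \left(\left(\left(0 + 10\right) - 2\right) + 69\right)^{2} \left(- \frac{1}{78230}\right) = 5 \left(\left(10 - 2\right) + 69\right)^{2} \left(- \frac{1}{78230}\right) = 5 \left(8 + 69\right)^{2} \left(- \frac{1}{78230}\right) = 5 \cdot 77^{2} \left(- \frac{1}{78230}\right) = 5 \cdot 5929 \left(- \frac{1}{78230}\right) = 29645 \left(- \frac{1}{78230}\right) = - \frac{5929}{15646}$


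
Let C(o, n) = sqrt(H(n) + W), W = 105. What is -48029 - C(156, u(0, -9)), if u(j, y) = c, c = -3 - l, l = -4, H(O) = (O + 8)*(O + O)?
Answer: -48029 - sqrt(123) ≈ -48040.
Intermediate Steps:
H(O) = 2*O*(8 + O) (H(O) = (8 + O)*(2*O) = 2*O*(8 + O))
c = 1 (c = -3 - 1*(-4) = -3 + 4 = 1)
u(j, y) = 1
C(o, n) = sqrt(105 + 2*n*(8 + n)) (C(o, n) = sqrt(2*n*(8 + n) + 105) = sqrt(105 + 2*n*(8 + n)))
-48029 - C(156, u(0, -9)) = -48029 - sqrt(105 + 2*1*(8 + 1)) = -48029 - sqrt(105 + 2*1*9) = -48029 - sqrt(105 + 18) = -48029 - sqrt(123)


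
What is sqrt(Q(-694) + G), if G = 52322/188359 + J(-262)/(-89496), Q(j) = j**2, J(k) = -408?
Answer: sqrt(237616565558284562990307)/702390711 ≈ 694.00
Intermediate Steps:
G = 198310841/702390711 (G = 52322/188359 - 408/(-89496) = 52322*(1/188359) - 408*(-1/89496) = 52322/188359 + 17/3729 = 198310841/702390711 ≈ 0.28234)
sqrt(Q(-694) + G) = sqrt((-694)**2 + 198310841/702390711) = sqrt(481636 + 198310841/702390711) = sqrt(338296850794037/702390711) = sqrt(237616565558284562990307)/702390711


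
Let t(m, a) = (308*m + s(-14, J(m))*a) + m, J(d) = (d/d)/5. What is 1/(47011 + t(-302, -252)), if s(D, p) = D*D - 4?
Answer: -1/94691 ≈ -1.0561e-5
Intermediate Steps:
J(d) = ⅕ (J(d) = 1*(⅕) = ⅕)
s(D, p) = -4 + D² (s(D, p) = D² - 4 = -4 + D²)
t(m, a) = 192*a + 309*m (t(m, a) = (308*m + (-4 + (-14)²)*a) + m = (308*m + (-4 + 196)*a) + m = (308*m + 192*a) + m = (192*a + 308*m) + m = 192*a + 309*m)
1/(47011 + t(-302, -252)) = 1/(47011 + (192*(-252) + 309*(-302))) = 1/(47011 + (-48384 - 93318)) = 1/(47011 - 141702) = 1/(-94691) = -1/94691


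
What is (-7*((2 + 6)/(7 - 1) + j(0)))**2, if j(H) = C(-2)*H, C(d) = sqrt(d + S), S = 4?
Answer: 784/9 ≈ 87.111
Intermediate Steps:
C(d) = sqrt(4 + d) (C(d) = sqrt(d + 4) = sqrt(4 + d))
j(H) = H*sqrt(2) (j(H) = sqrt(4 - 2)*H = sqrt(2)*H = H*sqrt(2))
(-7*((2 + 6)/(7 - 1) + j(0)))**2 = (-7*((2 + 6)/(7 - 1) + 0*sqrt(2)))**2 = (-7*(8/6 + 0))**2 = (-7*(8*(1/6) + 0))**2 = (-7*(4/3 + 0))**2 = (-7*4/3)**2 = (-28/3)**2 = 784/9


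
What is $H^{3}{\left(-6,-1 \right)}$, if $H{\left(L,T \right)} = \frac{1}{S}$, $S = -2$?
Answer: $- \frac{1}{8} \approx -0.125$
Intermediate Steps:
$H{\left(L,T \right)} = - \frac{1}{2}$ ($H{\left(L,T \right)} = \frac{1}{-2} = - \frac{1}{2}$)
$H^{3}{\left(-6,-1 \right)} = \left(- \frac{1}{2}\right)^{3} = - \frac{1}{8}$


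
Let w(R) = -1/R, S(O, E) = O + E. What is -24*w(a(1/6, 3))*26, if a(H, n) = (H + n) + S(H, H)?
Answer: 1248/7 ≈ 178.29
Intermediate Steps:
S(O, E) = E + O
a(H, n) = n + 3*H (a(H, n) = (H + n) + (H + H) = (H + n) + 2*H = n + 3*H)
-24*w(a(1/6, 3))*26 = -(-24)/(3 + 3/6)*26 = -(-24)/(3 + 3*(1/6))*26 = -(-24)/(3 + 1/2)*26 = -(-24)/7/2*26 = -(-24)*2/7*26 = -24*(-2/7)*26 = (48/7)*26 = 1248/7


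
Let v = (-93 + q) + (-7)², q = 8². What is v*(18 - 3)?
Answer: 300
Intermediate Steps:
q = 64
v = 20 (v = (-93 + 64) + (-7)² = -29 + 49 = 20)
v*(18 - 3) = 20*(18 - 3) = 20*15 = 300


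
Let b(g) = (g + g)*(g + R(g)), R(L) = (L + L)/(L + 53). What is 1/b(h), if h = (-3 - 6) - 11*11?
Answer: 77/2535000 ≈ 3.0375e-5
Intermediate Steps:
h = -130 (h = -9 - 121 = -130)
R(L) = 2*L/(53 + L) (R(L) = (2*L)/(53 + L) = 2*L/(53 + L))
b(g) = 2*g*(g + 2*g/(53 + g)) (b(g) = (g + g)*(g + 2*g/(53 + g)) = (2*g)*(g + 2*g/(53 + g)) = 2*g*(g + 2*g/(53 + g)))
1/b(h) = 1/(2*(-130)**2*(55 - 130)/(53 - 130)) = 1/(2*16900*(-75)/(-77)) = 1/(2*16900*(-1/77)*(-75)) = 1/(2535000/77) = 77/2535000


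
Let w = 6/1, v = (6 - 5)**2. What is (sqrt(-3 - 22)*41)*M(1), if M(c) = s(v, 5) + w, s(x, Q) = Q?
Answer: 2255*I ≈ 2255.0*I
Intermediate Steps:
v = 1 (v = 1**2 = 1)
w = 6 (w = 6*1 = 6)
M(c) = 11 (M(c) = 5 + 6 = 11)
(sqrt(-3 - 22)*41)*M(1) = (sqrt(-3 - 22)*41)*11 = (sqrt(-25)*41)*11 = ((5*I)*41)*11 = (205*I)*11 = 2255*I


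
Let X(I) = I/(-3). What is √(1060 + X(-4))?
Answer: 4*√597/3 ≈ 32.578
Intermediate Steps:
X(I) = -I/3 (X(I) = I*(-⅓) = -I/3)
√(1060 + X(-4)) = √(1060 - ⅓*(-4)) = √(1060 + 4/3) = √(3184/3) = 4*√597/3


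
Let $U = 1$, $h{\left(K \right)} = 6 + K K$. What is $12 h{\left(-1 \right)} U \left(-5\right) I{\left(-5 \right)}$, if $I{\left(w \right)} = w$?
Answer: $2100$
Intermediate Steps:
$h{\left(K \right)} = 6 + K^{2}$
$12 h{\left(-1 \right)} U \left(-5\right) I{\left(-5 \right)} = 12 \left(6 + \left(-1\right)^{2}\right) 1 \left(-5\right) \left(-5\right) = 12 \left(6 + 1\right) \left(\left(-5\right) \left(-5\right)\right) = 12 \cdot 7 \cdot 25 = 84 \cdot 25 = 2100$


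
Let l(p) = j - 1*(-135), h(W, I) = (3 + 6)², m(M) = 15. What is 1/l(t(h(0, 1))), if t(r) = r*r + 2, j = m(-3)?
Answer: 1/150 ≈ 0.0066667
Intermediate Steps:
j = 15
h(W, I) = 81 (h(W, I) = 9² = 81)
t(r) = 2 + r² (t(r) = r² + 2 = 2 + r²)
l(p) = 150 (l(p) = 15 - 1*(-135) = 15 + 135 = 150)
1/l(t(h(0, 1))) = 1/150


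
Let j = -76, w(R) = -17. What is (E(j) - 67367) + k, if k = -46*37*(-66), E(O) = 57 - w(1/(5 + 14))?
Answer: 45039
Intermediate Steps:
E(O) = 74 (E(O) = 57 - 1*(-17) = 57 + 17 = 74)
k = 112332 (k = -1702*(-66) = 112332)
(E(j) - 67367) + k = (74 - 67367) + 112332 = -67293 + 112332 = 45039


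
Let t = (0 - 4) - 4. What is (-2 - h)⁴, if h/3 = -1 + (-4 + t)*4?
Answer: 442050625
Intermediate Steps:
t = -8 (t = -4 - 4 = -8)
h = -147 (h = 3*(-1 + (-4 - 8)*4) = 3*(-1 - 12*4) = 3*(-1 - 48) = 3*(-49) = -147)
(-2 - h)⁴ = (-2 - 1*(-147))⁴ = (-2 + 147)⁴ = 145⁴ = 442050625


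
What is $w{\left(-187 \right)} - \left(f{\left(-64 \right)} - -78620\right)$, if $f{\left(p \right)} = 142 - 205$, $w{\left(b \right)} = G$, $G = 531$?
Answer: $-78026$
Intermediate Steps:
$w{\left(b \right)} = 531$
$f{\left(p \right)} = -63$
$w{\left(-187 \right)} - \left(f{\left(-64 \right)} - -78620\right) = 531 - \left(-63 - -78620\right) = 531 - \left(-63 + 78620\right) = 531 - 78557 = -78026$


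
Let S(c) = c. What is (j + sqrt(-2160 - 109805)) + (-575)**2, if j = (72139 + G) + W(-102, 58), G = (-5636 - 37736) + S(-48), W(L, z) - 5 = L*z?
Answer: 353433 + 7*I*sqrt(2285) ≈ 3.5343e+5 + 334.61*I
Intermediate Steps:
W(L, z) = 5 + L*z
G = -43420 (G = (-5636 - 37736) - 48 = -43372 - 48 = -43420)
j = 22808 (j = (72139 - 43420) + (5 - 102*58) = 28719 + (5 - 5916) = 28719 - 5911 = 22808)
(j + sqrt(-2160 - 109805)) + (-575)**2 = (22808 + sqrt(-2160 - 109805)) + (-575)**2 = (22808 + sqrt(-111965)) + 330625 = (22808 + 7*I*sqrt(2285)) + 330625 = 353433 + 7*I*sqrt(2285)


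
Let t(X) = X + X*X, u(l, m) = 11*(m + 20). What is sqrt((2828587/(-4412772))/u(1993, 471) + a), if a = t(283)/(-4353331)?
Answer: I*sqrt(5556203790968944606606939572747)/17292433138702722 ≈ 0.13631*I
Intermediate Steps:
u(l, m) = 220 + 11*m (u(l, m) = 11*(20 + m) = 220 + 11*m)
t(X) = X + X**2
a = -80372/4353331 (a = (283*(1 + 283))/(-4353331) = (283*284)*(-1/4353331) = 80372*(-1/4353331) = -80372/4353331 ≈ -0.018462)
sqrt((2828587/(-4412772))/u(1993, 471) + a) = sqrt((2828587/(-4412772))/(220 + 11*471) - 80372/4353331) = sqrt((2828587*(-1/4412772))/(220 + 5181) - 80372/4353331) = sqrt(-2828587/4412772/5401 - 80372/4353331) = sqrt(-2828587/4412772*1/5401 - 80372/4353331) = sqrt(-2828587/23833381572 - 80372/4353331) = sqrt(-1927850319178081/103754598832216332) = I*sqrt(5556203790968944606606939572747)/17292433138702722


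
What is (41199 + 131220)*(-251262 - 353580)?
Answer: -104286252798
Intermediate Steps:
(41199 + 131220)*(-251262 - 353580) = 172419*(-604842) = -104286252798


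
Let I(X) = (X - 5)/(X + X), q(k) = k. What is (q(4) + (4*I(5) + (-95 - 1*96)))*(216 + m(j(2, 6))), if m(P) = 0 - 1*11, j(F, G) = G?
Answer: -38335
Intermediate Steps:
m(P) = -11 (m(P) = 0 - 11 = -11)
I(X) = (-5 + X)/(2*X) (I(X) = (-5 + X)/((2*X)) = (-5 + X)*(1/(2*X)) = (-5 + X)/(2*X))
(q(4) + (4*I(5) + (-95 - 1*96)))*(216 + m(j(2, 6))) = (4 + (4*((½)*(-5 + 5)/5) + (-95 - 1*96)))*(216 - 11) = (4 + (4*((½)*(⅕)*0) + (-95 - 96)))*205 = (4 + (4*0 - 191))*205 = (4 + (0 - 191))*205 = (4 - 191)*205 = -187*205 = -38335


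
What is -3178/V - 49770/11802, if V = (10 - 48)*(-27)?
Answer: -1054414/144153 ≈ -7.3145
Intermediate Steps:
V = 1026 (V = -38*(-27) = 1026)
-3178/V - 49770/11802 = -3178/1026 - 49770/11802 = -3178*1/1026 - 49770*1/11802 = -1589/513 - 1185/281 = -1054414/144153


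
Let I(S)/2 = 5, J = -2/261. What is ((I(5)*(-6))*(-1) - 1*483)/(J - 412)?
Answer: 110403/107534 ≈ 1.0267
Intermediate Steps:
J = -2/261 (J = -2*1/261 = -2/261 ≈ -0.0076628)
I(S) = 10 (I(S) = 2*5 = 10)
((I(5)*(-6))*(-1) - 1*483)/(J - 412) = ((10*(-6))*(-1) - 1*483)/(-2/261 - 412) = (-60*(-1) - 483)/(-107534/261) = (60 - 483)*(-261/107534) = -423*(-261/107534) = 110403/107534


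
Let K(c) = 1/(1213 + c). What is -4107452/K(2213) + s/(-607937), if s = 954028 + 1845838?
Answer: -503233460834770/35761 ≈ -1.4072e+10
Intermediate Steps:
s = 2799866
-4107452/K(2213) + s/(-607937) = -4107452/(1/(1213 + 2213)) + 2799866/(-607937) = -4107452/(1/3426) + 2799866*(-1/607937) = -4107452/1/3426 - 164698/35761 = -4107452*3426 - 164698/35761 = -14072130552 - 164698/35761 = -503233460834770/35761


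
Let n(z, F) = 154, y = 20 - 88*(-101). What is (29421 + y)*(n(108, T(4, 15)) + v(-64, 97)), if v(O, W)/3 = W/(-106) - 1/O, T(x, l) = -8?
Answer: 19671017735/3392 ≈ 5.7992e+6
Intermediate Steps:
y = 8908 (y = 20 + 8888 = 8908)
v(O, W) = -3/O - 3*W/106 (v(O, W) = 3*(W/(-106) - 1/O) = 3*(W*(-1/106) - 1/O) = 3*(-W/106 - 1/O) = 3*(-1/O - W/106) = -3/O - 3*W/106)
(29421 + y)*(n(108, T(4, 15)) + v(-64, 97)) = (29421 + 8908)*(154 + (-3/(-64) - 3/106*97)) = 38329*(154 + (-3*(-1/64) - 291/106)) = 38329*(154 + (3/64 - 291/106)) = 38329*(154 - 9153/3392) = 38329*(513215/3392) = 19671017735/3392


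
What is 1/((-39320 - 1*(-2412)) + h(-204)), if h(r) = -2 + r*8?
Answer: -1/38542 ≈ -2.5946e-5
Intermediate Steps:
h(r) = -2 + 8*r
1/((-39320 - 1*(-2412)) + h(-204)) = 1/((-39320 - 1*(-2412)) + (-2 + 8*(-204))) = 1/((-39320 + 2412) + (-2 - 1632)) = 1/(-36908 - 1634) = 1/(-38542) = -1/38542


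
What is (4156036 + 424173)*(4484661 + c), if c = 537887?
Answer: 23004319552532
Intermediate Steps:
(4156036 + 424173)*(4484661 + c) = (4156036 + 424173)*(4484661 + 537887) = 4580209*5022548 = 23004319552532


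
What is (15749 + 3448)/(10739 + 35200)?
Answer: 6399/15313 ≈ 0.41788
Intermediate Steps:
(15749 + 3448)/(10739 + 35200) = 19197/45939 = 19197*(1/45939) = 6399/15313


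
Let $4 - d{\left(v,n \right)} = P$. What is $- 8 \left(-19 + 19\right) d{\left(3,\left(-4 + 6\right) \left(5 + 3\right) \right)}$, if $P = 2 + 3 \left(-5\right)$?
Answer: $0$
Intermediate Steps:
$P = -13$ ($P = 2 - 15 = -13$)
$d{\left(v,n \right)} = 17$ ($d{\left(v,n \right)} = 4 - -13 = 4 + 13 = 17$)
$- 8 \left(-19 + 19\right) d{\left(3,\left(-4 + 6\right) \left(5 + 3\right) \right)} = - 8 \left(-19 + 19\right) 17 = \left(-8\right) 0 \cdot 17 = 0 \cdot 17 = 0$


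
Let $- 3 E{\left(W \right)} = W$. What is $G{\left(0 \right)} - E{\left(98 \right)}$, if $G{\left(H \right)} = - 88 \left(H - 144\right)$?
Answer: $\frac{38114}{3} \approx 12705.0$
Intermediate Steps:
$E{\left(W \right)} = - \frac{W}{3}$
$G{\left(H \right)} = 12672 - 88 H$ ($G{\left(H \right)} = - 88 \left(-144 + H\right) = 12672 - 88 H$)
$G{\left(0 \right)} - E{\left(98 \right)} = \left(12672 - 0\right) - \left(- \frac{1}{3}\right) 98 = \left(12672 + 0\right) - - \frac{98}{3} = 12672 + \frac{98}{3} = \frac{38114}{3}$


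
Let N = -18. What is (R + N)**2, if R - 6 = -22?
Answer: 1156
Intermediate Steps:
R = -16 (R = 6 - 22 = -16)
(R + N)**2 = (-16 - 18)**2 = (-34)**2 = 1156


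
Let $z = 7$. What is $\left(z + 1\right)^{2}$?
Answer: $64$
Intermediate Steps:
$\left(z + 1\right)^{2} = \left(7 + 1\right)^{2} = 8^{2} = 64$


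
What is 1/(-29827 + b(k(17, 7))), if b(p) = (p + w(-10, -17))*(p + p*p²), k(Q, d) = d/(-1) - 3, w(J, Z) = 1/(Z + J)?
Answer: -27/531619 ≈ -5.0788e-5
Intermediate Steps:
w(J, Z) = 1/(J + Z)
k(Q, d) = -3 - d (k(Q, d) = d*(-1) - 3 = -d - 3 = -3 - d)
b(p) = (-1/27 + p)*(p + p³) (b(p) = (p + 1/(-10 - 17))*(p + p*p²) = (p + 1/(-27))*(p + p³) = (p - 1/27)*(p + p³) = (-1/27 + p)*(p + p³))
1/(-29827 + b(k(17, 7))) = 1/(-29827 + (-3 - 1*7)*(-1/27 + (-3 - 1*7) + (-3 - 1*7)³ - (-3 - 1*7)²/27)) = 1/(-29827 + (-3 - 7)*(-1/27 + (-3 - 7) + (-3 - 7)³ - (-3 - 7)²/27)) = 1/(-29827 - 10*(-1/27 - 10 + (-10)³ - 1/27*(-10)²)) = 1/(-29827 - 10*(-1/27 - 10 - 1000 - 1/27*100)) = 1/(-29827 - 10*(-1/27 - 10 - 1000 - 100/27)) = 1/(-29827 - 10*(-27371/27)) = 1/(-29827 + 273710/27) = 1/(-531619/27) = -27/531619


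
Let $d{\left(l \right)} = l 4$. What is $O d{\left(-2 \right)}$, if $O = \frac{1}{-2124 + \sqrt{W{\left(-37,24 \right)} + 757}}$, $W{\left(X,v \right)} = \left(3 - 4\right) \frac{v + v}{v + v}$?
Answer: $\frac{472}{125295} + \frac{4 \sqrt{21}}{375885} \approx 0.0038159$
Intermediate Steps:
$d{\left(l \right)} = 4 l$
$W{\left(X,v \right)} = -1$ ($W{\left(X,v \right)} = - \frac{2 v}{2 v} = - 2 v \frac{1}{2 v} = \left(-1\right) 1 = -1$)
$O = \frac{1}{-2124 + 6 \sqrt{21}}$ ($O = \frac{1}{-2124 + \sqrt{-1 + 757}} = \frac{1}{-2124 + \sqrt{756}} = \frac{1}{-2124 + 6 \sqrt{21}} \approx -0.00047698$)
$O d{\left(-2 \right)} = \left(- \frac{59}{125295} - \frac{\sqrt{21}}{751770}\right) 4 \left(-2\right) = \left(- \frac{59}{125295} - \frac{\sqrt{21}}{751770}\right) \left(-8\right) = \frac{472}{125295} + \frac{4 \sqrt{21}}{375885}$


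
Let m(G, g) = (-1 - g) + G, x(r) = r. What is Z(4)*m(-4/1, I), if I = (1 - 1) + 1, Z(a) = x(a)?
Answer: -24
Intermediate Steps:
Z(a) = a
I = 1 (I = 0 + 1 = 1)
m(G, g) = -1 + G - g
Z(4)*m(-4/1, I) = 4*(-1 - 4/1 - 1*1) = 4*(-1 - 4*1 - 1) = 4*(-1 - 4 - 1) = 4*(-6) = -24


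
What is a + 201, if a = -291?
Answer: -90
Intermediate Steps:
a + 201 = -291 + 201 = -90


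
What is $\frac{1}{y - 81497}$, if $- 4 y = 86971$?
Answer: $- \frac{4}{412959} \approx -9.6862 \cdot 10^{-6}$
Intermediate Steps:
$y = - \frac{86971}{4}$ ($y = \left(- \frac{1}{4}\right) 86971 = - \frac{86971}{4} \approx -21743.0$)
$\frac{1}{y - 81497} = \frac{1}{- \frac{86971}{4} - 81497} = \frac{1}{- \frac{412959}{4}} = - \frac{4}{412959}$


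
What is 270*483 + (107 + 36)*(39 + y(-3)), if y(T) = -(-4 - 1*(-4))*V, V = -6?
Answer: 135987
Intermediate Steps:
y(T) = 0 (y(T) = -(-4 - 1*(-4))*(-6) = -(-4 + 4)*(-6) = -0*(-6) = -1*0 = 0)
270*483 + (107 + 36)*(39 + y(-3)) = 270*483 + (107 + 36)*(39 + 0) = 130410 + 143*39 = 130410 + 5577 = 135987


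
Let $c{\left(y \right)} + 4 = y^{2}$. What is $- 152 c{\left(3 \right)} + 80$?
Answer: $-680$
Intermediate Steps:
$c{\left(y \right)} = -4 + y^{2}$
$- 152 c{\left(3 \right)} + 80 = - 152 \left(-4 + 3^{2}\right) + 80 = - 152 \left(-4 + 9\right) + 80 = \left(-152\right) 5 + 80 = -760 + 80 = -680$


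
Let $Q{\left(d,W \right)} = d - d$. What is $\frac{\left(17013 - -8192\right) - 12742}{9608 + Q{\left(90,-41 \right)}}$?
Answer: $\frac{12463}{9608} \approx 1.2971$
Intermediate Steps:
$Q{\left(d,W \right)} = 0$
$\frac{\left(17013 - -8192\right) - 12742}{9608 + Q{\left(90,-41 \right)}} = \frac{\left(17013 - -8192\right) - 12742}{9608 + 0} = \frac{\left(17013 + 8192\right) - 12742}{9608} = \left(25205 - 12742\right) \frac{1}{9608} = 12463 \cdot \frac{1}{9608} = \frac{12463}{9608}$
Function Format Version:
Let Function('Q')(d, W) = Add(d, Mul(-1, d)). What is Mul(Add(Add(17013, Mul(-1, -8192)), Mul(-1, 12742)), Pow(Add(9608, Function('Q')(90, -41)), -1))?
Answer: Rational(12463, 9608) ≈ 1.2971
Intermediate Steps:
Function('Q')(d, W) = 0
Mul(Add(Add(17013, Mul(-1, -8192)), Mul(-1, 12742)), Pow(Add(9608, Function('Q')(90, -41)), -1)) = Mul(Add(Add(17013, Mul(-1, -8192)), Mul(-1, 12742)), Pow(Add(9608, 0), -1)) = Mul(Add(Add(17013, 8192), -12742), Pow(9608, -1)) = Mul(Add(25205, -12742), Rational(1, 9608)) = Mul(12463, Rational(1, 9608)) = Rational(12463, 9608)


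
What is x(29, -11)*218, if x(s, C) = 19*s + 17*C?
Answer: 79352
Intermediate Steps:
x(s, C) = 17*C + 19*s
x(29, -11)*218 = (17*(-11) + 19*29)*218 = (-187 + 551)*218 = 364*218 = 79352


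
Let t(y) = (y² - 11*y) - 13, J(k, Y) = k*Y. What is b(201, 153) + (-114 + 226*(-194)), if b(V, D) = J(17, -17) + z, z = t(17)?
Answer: -44158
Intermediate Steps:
J(k, Y) = Y*k
t(y) = -13 + y² - 11*y
z = 89 (z = -13 + 17² - 11*17 = -13 + 289 - 187 = 89)
b(V, D) = -200 (b(V, D) = -17*17 + 89 = -289 + 89 = -200)
b(201, 153) + (-114 + 226*(-194)) = -200 + (-114 + 226*(-194)) = -200 + (-114 - 43844) = -200 - 43958 = -44158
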